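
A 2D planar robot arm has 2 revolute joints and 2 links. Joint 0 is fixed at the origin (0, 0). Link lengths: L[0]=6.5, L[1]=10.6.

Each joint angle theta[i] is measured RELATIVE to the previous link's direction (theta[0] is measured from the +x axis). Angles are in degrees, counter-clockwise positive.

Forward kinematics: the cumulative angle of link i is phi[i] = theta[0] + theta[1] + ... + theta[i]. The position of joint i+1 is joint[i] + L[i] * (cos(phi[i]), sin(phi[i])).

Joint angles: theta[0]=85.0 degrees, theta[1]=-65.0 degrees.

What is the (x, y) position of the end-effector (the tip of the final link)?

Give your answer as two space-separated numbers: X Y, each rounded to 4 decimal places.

Answer: 10.5273 10.1007

Derivation:
joint[0] = (0.0000, 0.0000)  (base)
link 0: phi[0] = 85 = 85 deg
  cos(85 deg) = 0.0872, sin(85 deg) = 0.9962
  joint[1] = (0.0000, 0.0000) + 6.5 * (0.0872, 0.9962) = (0.0000 + 0.5665, 0.0000 + 6.4753) = (0.5665, 6.4753)
link 1: phi[1] = 85 + -65 = 20 deg
  cos(20 deg) = 0.9397, sin(20 deg) = 0.3420
  joint[2] = (0.5665, 6.4753) + 10.6 * (0.9397, 0.3420) = (0.5665 + 9.9607, 6.4753 + 3.6254) = (10.5273, 10.1007)
End effector: (10.5273, 10.1007)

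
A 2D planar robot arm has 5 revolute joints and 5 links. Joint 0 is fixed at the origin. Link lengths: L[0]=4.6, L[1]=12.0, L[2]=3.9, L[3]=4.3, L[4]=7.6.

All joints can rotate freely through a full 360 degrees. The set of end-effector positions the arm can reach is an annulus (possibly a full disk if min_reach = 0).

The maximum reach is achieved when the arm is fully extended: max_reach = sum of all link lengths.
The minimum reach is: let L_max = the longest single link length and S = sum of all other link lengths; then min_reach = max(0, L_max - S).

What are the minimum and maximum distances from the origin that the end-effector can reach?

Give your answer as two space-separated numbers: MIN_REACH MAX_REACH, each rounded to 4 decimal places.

Answer: 0.0000 32.4000

Derivation:
Link lengths: [4.6, 12.0, 3.9, 4.3, 7.6]
max_reach = 4.6 + 12 + 3.9 + 4.3 + 7.6 = 32.4
L_max = max([4.6, 12.0, 3.9, 4.3, 7.6]) = 12
S (sum of others) = 32.4 - 12 = 20.4
min_reach = max(0, 12 - 20.4) = max(0, -8.4) = 0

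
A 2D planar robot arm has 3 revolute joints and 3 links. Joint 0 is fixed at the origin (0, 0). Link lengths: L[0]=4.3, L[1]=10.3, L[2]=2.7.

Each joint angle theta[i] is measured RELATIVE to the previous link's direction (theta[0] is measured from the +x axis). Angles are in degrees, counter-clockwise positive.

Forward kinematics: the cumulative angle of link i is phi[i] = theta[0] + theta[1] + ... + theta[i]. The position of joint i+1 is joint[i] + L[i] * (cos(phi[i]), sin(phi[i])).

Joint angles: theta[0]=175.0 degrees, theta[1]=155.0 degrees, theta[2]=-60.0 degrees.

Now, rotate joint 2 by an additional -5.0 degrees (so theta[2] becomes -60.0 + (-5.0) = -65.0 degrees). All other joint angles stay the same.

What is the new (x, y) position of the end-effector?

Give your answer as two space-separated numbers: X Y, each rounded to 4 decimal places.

joint[0] = (0.0000, 0.0000)  (base)
link 0: phi[0] = 175 = 175 deg
  cos(175 deg) = -0.9962, sin(175 deg) = 0.0872
  joint[1] = (0.0000, 0.0000) + 4.3 * (-0.9962, 0.0872) = (0.0000 + -4.2836, 0.0000 + 0.3748) = (-4.2836, 0.3748)
link 1: phi[1] = 175 + 155 = 330 deg
  cos(330 deg) = 0.8660, sin(330 deg) = -0.5000
  joint[2] = (-4.2836, 0.3748) + 10.3 * (0.8660, -0.5000) = (-4.2836 + 8.9201, 0.3748 + -5.1500) = (4.6364, -4.7752)
link 2: phi[2] = 175 + 155 + -65 = 265 deg
  cos(265 deg) = -0.0872, sin(265 deg) = -0.9962
  joint[3] = (4.6364, -4.7752) + 2.7 * (-0.0872, -0.9962) = (4.6364 + -0.2353, -4.7752 + -2.6897) = (4.4011, -7.4650)
End effector: (4.4011, -7.4650)

Answer: 4.4011 -7.4650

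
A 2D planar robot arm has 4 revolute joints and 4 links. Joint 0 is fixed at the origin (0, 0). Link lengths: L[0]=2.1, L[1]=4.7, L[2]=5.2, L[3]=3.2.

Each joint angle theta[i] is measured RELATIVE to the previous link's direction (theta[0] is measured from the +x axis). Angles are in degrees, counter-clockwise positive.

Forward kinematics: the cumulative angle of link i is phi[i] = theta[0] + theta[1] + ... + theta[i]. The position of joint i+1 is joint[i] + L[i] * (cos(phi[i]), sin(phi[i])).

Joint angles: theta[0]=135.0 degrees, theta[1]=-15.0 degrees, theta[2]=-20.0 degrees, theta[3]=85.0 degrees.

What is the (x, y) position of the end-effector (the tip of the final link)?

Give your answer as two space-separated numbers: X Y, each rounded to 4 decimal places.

Answer: -7.9257 10.3973

Derivation:
joint[0] = (0.0000, 0.0000)  (base)
link 0: phi[0] = 135 = 135 deg
  cos(135 deg) = -0.7071, sin(135 deg) = 0.7071
  joint[1] = (0.0000, 0.0000) + 2.1 * (-0.7071, 0.7071) = (0.0000 + -1.4849, 0.0000 + 1.4849) = (-1.4849, 1.4849)
link 1: phi[1] = 135 + -15 = 120 deg
  cos(120 deg) = -0.5000, sin(120 deg) = 0.8660
  joint[2] = (-1.4849, 1.4849) + 4.7 * (-0.5000, 0.8660) = (-1.4849 + -2.3500, 1.4849 + 4.0703) = (-3.8349, 5.5552)
link 2: phi[2] = 135 + -15 + -20 = 100 deg
  cos(100 deg) = -0.1736, sin(100 deg) = 0.9848
  joint[3] = (-3.8349, 5.5552) + 5.2 * (-0.1736, 0.9848) = (-3.8349 + -0.9030, 5.5552 + 5.1210) = (-4.7379, 10.6762)
link 3: phi[3] = 135 + -15 + -20 + 85 = 185 deg
  cos(185 deg) = -0.9962, sin(185 deg) = -0.0872
  joint[4] = (-4.7379, 10.6762) + 3.2 * (-0.9962, -0.0872) = (-4.7379 + -3.1878, 10.6762 + -0.2789) = (-7.9257, 10.3973)
End effector: (-7.9257, 10.3973)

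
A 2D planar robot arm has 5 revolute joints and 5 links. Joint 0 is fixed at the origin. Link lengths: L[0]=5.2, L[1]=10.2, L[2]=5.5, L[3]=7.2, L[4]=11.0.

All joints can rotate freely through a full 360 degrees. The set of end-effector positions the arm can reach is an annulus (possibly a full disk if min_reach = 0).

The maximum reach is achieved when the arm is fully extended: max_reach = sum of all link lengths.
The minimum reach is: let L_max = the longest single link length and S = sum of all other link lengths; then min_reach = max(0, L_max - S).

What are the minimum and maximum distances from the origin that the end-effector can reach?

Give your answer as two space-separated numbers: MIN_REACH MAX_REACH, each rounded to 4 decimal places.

Answer: 0.0000 39.1000

Derivation:
Link lengths: [5.2, 10.2, 5.5, 7.2, 11.0]
max_reach = 5.2 + 10.2 + 5.5 + 7.2 + 11 = 39.1
L_max = max([5.2, 10.2, 5.5, 7.2, 11.0]) = 11
S (sum of others) = 39.1 - 11 = 28.1
min_reach = max(0, 11 - 28.1) = max(0, -17.1) = 0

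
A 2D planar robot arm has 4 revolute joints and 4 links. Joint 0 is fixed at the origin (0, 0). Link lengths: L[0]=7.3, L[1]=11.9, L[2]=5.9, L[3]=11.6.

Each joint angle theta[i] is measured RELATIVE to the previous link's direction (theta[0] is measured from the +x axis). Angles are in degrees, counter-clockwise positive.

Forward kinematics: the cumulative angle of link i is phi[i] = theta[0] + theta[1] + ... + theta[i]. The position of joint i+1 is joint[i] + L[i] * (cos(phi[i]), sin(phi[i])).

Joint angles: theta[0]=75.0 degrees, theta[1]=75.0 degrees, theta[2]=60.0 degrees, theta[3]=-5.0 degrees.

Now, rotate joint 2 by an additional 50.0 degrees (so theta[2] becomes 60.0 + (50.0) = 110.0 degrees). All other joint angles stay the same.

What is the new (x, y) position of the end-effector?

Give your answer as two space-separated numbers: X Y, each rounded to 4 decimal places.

joint[0] = (0.0000, 0.0000)  (base)
link 0: phi[0] = 75 = 75 deg
  cos(75 deg) = 0.2588, sin(75 deg) = 0.9659
  joint[1] = (0.0000, 0.0000) + 7.3 * (0.2588, 0.9659) = (0.0000 + 1.8894, 0.0000 + 7.0513) = (1.8894, 7.0513)
link 1: phi[1] = 75 + 75 = 150 deg
  cos(150 deg) = -0.8660, sin(150 deg) = 0.5000
  joint[2] = (1.8894, 7.0513) + 11.9 * (-0.8660, 0.5000) = (1.8894 + -10.3057, 7.0513 + 5.9500) = (-8.4163, 13.0013)
link 2: phi[2] = 75 + 75 + 110 = 260 deg
  cos(260 deg) = -0.1736, sin(260 deg) = -0.9848
  joint[3] = (-8.4163, 13.0013) + 5.9 * (-0.1736, -0.9848) = (-8.4163 + -1.0245, 13.0013 + -5.8104) = (-9.4408, 7.1909)
link 3: phi[3] = 75 + 75 + 110 + -5 = 255 deg
  cos(255 deg) = -0.2588, sin(255 deg) = -0.9659
  joint[4] = (-9.4408, 7.1909) + 11.6 * (-0.2588, -0.9659) = (-9.4408 + -3.0023, 7.1909 + -11.2047) = (-12.4431, -4.0138)
End effector: (-12.4431, -4.0138)

Answer: -12.4431 -4.0138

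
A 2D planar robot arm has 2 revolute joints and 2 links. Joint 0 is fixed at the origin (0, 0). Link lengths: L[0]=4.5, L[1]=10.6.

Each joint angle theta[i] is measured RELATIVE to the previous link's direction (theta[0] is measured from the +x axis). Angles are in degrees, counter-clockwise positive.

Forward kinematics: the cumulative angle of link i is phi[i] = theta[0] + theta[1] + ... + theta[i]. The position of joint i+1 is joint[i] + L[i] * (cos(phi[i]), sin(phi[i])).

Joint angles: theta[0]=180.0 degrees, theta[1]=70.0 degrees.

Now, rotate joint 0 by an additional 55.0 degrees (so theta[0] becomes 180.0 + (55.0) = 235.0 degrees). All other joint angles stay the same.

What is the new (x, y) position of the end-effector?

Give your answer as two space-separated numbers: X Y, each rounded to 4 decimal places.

joint[0] = (0.0000, 0.0000)  (base)
link 0: phi[0] = 235 = 235 deg
  cos(235 deg) = -0.5736, sin(235 deg) = -0.8192
  joint[1] = (0.0000, 0.0000) + 4.5 * (-0.5736, -0.8192) = (0.0000 + -2.5811, 0.0000 + -3.6862) = (-2.5811, -3.6862)
link 1: phi[1] = 235 + 70 = 305 deg
  cos(305 deg) = 0.5736, sin(305 deg) = -0.8192
  joint[2] = (-2.5811, -3.6862) + 10.6 * (0.5736, -0.8192) = (-2.5811 + 6.0799, -3.6862 + -8.6830) = (3.4988, -12.3692)
End effector: (3.4988, -12.3692)

Answer: 3.4988 -12.3692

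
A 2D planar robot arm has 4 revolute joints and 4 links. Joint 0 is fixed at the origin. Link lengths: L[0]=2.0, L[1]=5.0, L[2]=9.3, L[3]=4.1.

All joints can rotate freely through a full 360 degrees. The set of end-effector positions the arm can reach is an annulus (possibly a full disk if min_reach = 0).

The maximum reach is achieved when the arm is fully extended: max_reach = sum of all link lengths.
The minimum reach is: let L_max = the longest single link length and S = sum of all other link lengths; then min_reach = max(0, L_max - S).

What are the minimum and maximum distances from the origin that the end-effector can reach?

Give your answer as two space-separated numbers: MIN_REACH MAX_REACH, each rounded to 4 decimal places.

Answer: 0.0000 20.4000

Derivation:
Link lengths: [2.0, 5.0, 9.3, 4.1]
max_reach = 2 + 5 + 9.3 + 4.1 = 20.4
L_max = max([2.0, 5.0, 9.3, 4.1]) = 9.3
S (sum of others) = 20.4 - 9.3 = 11.1
min_reach = max(0, 9.3 - 11.1) = max(0, -1.8) = 0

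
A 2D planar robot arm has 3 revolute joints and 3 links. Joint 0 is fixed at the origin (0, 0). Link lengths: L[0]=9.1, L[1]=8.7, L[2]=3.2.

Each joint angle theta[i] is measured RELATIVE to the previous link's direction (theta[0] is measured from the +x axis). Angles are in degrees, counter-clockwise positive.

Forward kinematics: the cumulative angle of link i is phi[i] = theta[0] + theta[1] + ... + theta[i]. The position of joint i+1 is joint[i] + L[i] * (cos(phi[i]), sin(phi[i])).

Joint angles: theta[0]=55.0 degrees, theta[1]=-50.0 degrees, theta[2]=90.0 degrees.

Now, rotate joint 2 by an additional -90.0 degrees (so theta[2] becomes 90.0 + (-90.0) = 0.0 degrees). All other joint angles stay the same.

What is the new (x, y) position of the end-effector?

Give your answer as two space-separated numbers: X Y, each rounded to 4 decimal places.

Answer: 17.0743 8.4914

Derivation:
joint[0] = (0.0000, 0.0000)  (base)
link 0: phi[0] = 55 = 55 deg
  cos(55 deg) = 0.5736, sin(55 deg) = 0.8192
  joint[1] = (0.0000, 0.0000) + 9.1 * (0.5736, 0.8192) = (0.0000 + 5.2195, 0.0000 + 7.4543) = (5.2195, 7.4543)
link 1: phi[1] = 55 + -50 = 5 deg
  cos(5 deg) = 0.9962, sin(5 deg) = 0.0872
  joint[2] = (5.2195, 7.4543) + 8.7 * (0.9962, 0.0872) = (5.2195 + 8.6669, 7.4543 + 0.7583) = (13.8864, 8.2125)
link 2: phi[2] = 55 + -50 + 0 = 5 deg
  cos(5 deg) = 0.9962, sin(5 deg) = 0.0872
  joint[3] = (13.8864, 8.2125) + 3.2 * (0.9962, 0.0872) = (13.8864 + 3.1878, 8.2125 + 0.2789) = (17.0743, 8.4914)
End effector: (17.0743, 8.4914)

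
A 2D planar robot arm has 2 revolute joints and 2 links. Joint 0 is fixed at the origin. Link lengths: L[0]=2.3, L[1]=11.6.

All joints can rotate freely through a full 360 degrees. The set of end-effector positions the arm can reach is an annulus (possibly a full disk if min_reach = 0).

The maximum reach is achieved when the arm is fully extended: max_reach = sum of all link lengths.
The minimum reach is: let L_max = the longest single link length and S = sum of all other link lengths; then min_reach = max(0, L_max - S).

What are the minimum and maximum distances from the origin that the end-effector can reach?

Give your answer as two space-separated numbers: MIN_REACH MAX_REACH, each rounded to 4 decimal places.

Link lengths: [2.3, 11.6]
max_reach = 2.3 + 11.6 = 13.9
L_max = max([2.3, 11.6]) = 11.6
S (sum of others) = 13.9 - 11.6 = 2.3
min_reach = max(0, 11.6 - 2.3) = max(0, 9.3) = 9.3

Answer: 9.3000 13.9000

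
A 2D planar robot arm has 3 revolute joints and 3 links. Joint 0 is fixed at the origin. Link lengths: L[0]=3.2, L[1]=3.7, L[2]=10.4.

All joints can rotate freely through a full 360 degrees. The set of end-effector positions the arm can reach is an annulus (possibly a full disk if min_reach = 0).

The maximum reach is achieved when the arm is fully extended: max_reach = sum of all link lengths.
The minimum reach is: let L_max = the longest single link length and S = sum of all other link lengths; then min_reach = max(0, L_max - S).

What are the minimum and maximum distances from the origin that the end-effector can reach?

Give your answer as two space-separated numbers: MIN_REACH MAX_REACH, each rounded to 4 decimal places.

Link lengths: [3.2, 3.7, 10.4]
max_reach = 3.2 + 3.7 + 10.4 = 17.3
L_max = max([3.2, 3.7, 10.4]) = 10.4
S (sum of others) = 17.3 - 10.4 = 6.9
min_reach = max(0, 10.4 - 6.9) = max(0, 3.5) = 3.5

Answer: 3.5000 17.3000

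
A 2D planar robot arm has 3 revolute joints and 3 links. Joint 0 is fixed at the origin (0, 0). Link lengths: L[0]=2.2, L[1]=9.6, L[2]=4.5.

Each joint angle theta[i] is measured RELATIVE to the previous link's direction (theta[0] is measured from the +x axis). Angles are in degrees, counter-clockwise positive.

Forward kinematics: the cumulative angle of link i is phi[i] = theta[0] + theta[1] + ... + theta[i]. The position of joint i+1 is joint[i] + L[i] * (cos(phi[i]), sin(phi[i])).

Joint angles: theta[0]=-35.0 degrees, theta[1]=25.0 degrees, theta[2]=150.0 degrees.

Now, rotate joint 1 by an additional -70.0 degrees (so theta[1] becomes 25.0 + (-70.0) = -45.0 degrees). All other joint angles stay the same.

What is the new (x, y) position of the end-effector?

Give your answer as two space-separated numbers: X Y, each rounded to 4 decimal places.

Answer: 5.0082 -6.4874

Derivation:
joint[0] = (0.0000, 0.0000)  (base)
link 0: phi[0] = -35 = -35 deg
  cos(-35 deg) = 0.8192, sin(-35 deg) = -0.5736
  joint[1] = (0.0000, 0.0000) + 2.2 * (0.8192, -0.5736) = (0.0000 + 1.8021, 0.0000 + -1.2619) = (1.8021, -1.2619)
link 1: phi[1] = -35 + -45 = -80 deg
  cos(-80 deg) = 0.1736, sin(-80 deg) = -0.9848
  joint[2] = (1.8021, -1.2619) + 9.6 * (0.1736, -0.9848) = (1.8021 + 1.6670, -1.2619 + -9.4542) = (3.4692, -10.7160)
link 2: phi[2] = -35 + -45 + 150 = 70 deg
  cos(70 deg) = 0.3420, sin(70 deg) = 0.9397
  joint[3] = (3.4692, -10.7160) + 4.5 * (0.3420, 0.9397) = (3.4692 + 1.5391, -10.7160 + 4.2286) = (5.0082, -6.4874)
End effector: (5.0082, -6.4874)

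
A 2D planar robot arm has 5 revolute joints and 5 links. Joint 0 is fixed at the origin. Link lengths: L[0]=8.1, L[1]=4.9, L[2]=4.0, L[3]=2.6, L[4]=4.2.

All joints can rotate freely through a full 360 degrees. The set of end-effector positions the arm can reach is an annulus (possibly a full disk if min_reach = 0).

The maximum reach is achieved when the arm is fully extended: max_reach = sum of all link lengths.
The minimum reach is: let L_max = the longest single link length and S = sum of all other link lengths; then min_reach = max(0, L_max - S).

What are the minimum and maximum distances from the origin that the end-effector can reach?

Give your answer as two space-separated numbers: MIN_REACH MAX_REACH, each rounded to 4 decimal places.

Link lengths: [8.1, 4.9, 4.0, 2.6, 4.2]
max_reach = 8.1 + 4.9 + 4 + 2.6 + 4.2 = 23.8
L_max = max([8.1, 4.9, 4.0, 2.6, 4.2]) = 8.1
S (sum of others) = 23.8 - 8.1 = 15.7
min_reach = max(0, 8.1 - 15.7) = max(0, -7.6) = 0

Answer: 0.0000 23.8000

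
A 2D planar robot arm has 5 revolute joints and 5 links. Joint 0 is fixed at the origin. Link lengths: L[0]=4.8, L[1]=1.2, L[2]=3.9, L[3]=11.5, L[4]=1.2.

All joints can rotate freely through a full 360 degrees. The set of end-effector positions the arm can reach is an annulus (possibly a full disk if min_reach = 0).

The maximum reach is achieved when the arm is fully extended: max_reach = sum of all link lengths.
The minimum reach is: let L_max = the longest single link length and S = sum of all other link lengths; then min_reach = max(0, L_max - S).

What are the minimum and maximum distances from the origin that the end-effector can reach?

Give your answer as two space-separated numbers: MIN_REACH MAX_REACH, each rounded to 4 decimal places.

Answer: 0.4000 22.6000

Derivation:
Link lengths: [4.8, 1.2, 3.9, 11.5, 1.2]
max_reach = 4.8 + 1.2 + 3.9 + 11.5 + 1.2 = 22.6
L_max = max([4.8, 1.2, 3.9, 11.5, 1.2]) = 11.5
S (sum of others) = 22.6 - 11.5 = 11.1
min_reach = max(0, 11.5 - 11.1) = max(0, 0.4) = 0.4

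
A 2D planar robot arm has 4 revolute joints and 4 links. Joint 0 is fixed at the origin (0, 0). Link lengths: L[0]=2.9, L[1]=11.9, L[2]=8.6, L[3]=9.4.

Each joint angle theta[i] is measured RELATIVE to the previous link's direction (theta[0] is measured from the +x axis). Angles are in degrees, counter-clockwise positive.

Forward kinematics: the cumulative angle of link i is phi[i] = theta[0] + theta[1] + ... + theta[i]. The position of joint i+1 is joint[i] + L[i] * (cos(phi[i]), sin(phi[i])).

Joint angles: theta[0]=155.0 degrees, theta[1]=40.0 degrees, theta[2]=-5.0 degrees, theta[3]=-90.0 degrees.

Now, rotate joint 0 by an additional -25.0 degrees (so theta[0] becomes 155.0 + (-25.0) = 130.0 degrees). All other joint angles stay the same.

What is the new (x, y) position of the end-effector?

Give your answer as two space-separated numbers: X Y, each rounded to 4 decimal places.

Answer: -19.4574 15.5935

Derivation:
joint[0] = (0.0000, 0.0000)  (base)
link 0: phi[0] = 130 = 130 deg
  cos(130 deg) = -0.6428, sin(130 deg) = 0.7660
  joint[1] = (0.0000, 0.0000) + 2.9 * (-0.6428, 0.7660) = (0.0000 + -1.8641, 0.0000 + 2.2215) = (-1.8641, 2.2215)
link 1: phi[1] = 130 + 40 = 170 deg
  cos(170 deg) = -0.9848, sin(170 deg) = 0.1736
  joint[2] = (-1.8641, 2.2215) + 11.9 * (-0.9848, 0.1736) = (-1.8641 + -11.7192, 2.2215 + 2.0664) = (-13.5833, 4.2879)
link 2: phi[2] = 130 + 40 + -5 = 165 deg
  cos(165 deg) = -0.9659, sin(165 deg) = 0.2588
  joint[3] = (-13.5833, 4.2879) + 8.6 * (-0.9659, 0.2588) = (-13.5833 + -8.3070, 4.2879 + 2.2258) = (-21.8903, 6.5138)
link 3: phi[3] = 130 + 40 + -5 + -90 = 75 deg
  cos(75 deg) = 0.2588, sin(75 deg) = 0.9659
  joint[4] = (-21.8903, 6.5138) + 9.4 * (0.2588, 0.9659) = (-21.8903 + 2.4329, 6.5138 + 9.0797) = (-19.4574, 15.5935)
End effector: (-19.4574, 15.5935)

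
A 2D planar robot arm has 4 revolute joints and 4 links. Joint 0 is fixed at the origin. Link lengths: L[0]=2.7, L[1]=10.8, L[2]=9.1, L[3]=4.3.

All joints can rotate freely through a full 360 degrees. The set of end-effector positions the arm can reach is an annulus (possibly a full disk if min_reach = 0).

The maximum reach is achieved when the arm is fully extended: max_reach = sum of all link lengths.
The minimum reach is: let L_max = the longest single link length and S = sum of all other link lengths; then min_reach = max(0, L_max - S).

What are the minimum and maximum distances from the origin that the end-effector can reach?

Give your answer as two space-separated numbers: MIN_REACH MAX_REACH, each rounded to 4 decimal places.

Link lengths: [2.7, 10.8, 9.1, 4.3]
max_reach = 2.7 + 10.8 + 9.1 + 4.3 = 26.9
L_max = max([2.7, 10.8, 9.1, 4.3]) = 10.8
S (sum of others) = 26.9 - 10.8 = 16.1
min_reach = max(0, 10.8 - 16.1) = max(0, -5.3) = 0

Answer: 0.0000 26.9000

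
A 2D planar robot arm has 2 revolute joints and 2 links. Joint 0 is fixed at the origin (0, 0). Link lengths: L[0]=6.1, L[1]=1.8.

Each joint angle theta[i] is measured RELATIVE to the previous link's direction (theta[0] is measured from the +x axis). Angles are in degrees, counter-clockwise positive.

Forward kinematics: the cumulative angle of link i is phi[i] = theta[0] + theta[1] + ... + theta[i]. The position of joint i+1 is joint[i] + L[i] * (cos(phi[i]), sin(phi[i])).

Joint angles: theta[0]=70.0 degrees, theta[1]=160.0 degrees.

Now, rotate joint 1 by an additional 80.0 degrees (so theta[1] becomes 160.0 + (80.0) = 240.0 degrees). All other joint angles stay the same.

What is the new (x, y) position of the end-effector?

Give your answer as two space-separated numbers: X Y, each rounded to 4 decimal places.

Answer: 3.2433 4.3532

Derivation:
joint[0] = (0.0000, 0.0000)  (base)
link 0: phi[0] = 70 = 70 deg
  cos(70 deg) = 0.3420, sin(70 deg) = 0.9397
  joint[1] = (0.0000, 0.0000) + 6.1 * (0.3420, 0.9397) = (0.0000 + 2.0863, 0.0000 + 5.7321) = (2.0863, 5.7321)
link 1: phi[1] = 70 + 240 = 310 deg
  cos(310 deg) = 0.6428, sin(310 deg) = -0.7660
  joint[2] = (2.0863, 5.7321) + 1.8 * (0.6428, -0.7660) = (2.0863 + 1.1570, 5.7321 + -1.3789) = (3.2433, 4.3532)
End effector: (3.2433, 4.3532)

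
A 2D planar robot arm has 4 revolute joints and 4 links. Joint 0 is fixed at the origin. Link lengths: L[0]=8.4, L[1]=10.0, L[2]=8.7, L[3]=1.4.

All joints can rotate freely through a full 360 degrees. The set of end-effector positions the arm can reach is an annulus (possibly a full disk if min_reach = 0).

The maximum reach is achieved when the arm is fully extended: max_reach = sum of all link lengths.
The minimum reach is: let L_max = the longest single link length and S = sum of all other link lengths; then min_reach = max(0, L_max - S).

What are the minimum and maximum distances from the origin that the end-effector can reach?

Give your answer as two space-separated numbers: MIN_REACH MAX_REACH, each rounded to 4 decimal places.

Answer: 0.0000 28.5000

Derivation:
Link lengths: [8.4, 10.0, 8.7, 1.4]
max_reach = 8.4 + 10 + 8.7 + 1.4 = 28.5
L_max = max([8.4, 10.0, 8.7, 1.4]) = 10
S (sum of others) = 28.5 - 10 = 18.5
min_reach = max(0, 10 - 18.5) = max(0, -8.5) = 0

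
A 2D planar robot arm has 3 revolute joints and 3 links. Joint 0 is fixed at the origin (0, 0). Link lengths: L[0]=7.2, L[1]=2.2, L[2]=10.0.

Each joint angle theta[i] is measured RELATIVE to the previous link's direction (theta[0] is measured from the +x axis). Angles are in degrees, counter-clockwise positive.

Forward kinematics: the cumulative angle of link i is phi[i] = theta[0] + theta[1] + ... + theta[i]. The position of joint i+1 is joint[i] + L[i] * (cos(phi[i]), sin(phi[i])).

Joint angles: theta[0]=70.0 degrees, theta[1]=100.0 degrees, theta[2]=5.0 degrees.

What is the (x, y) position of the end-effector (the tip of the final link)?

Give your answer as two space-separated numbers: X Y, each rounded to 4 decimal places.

joint[0] = (0.0000, 0.0000)  (base)
link 0: phi[0] = 70 = 70 deg
  cos(70 deg) = 0.3420, sin(70 deg) = 0.9397
  joint[1] = (0.0000, 0.0000) + 7.2 * (0.3420, 0.9397) = (0.0000 + 2.4625, 0.0000 + 6.7658) = (2.4625, 6.7658)
link 1: phi[1] = 70 + 100 = 170 deg
  cos(170 deg) = -0.9848, sin(170 deg) = 0.1736
  joint[2] = (2.4625, 6.7658) + 2.2 * (-0.9848, 0.1736) = (2.4625 + -2.1666, 6.7658 + 0.3820) = (0.2960, 7.1478)
link 2: phi[2] = 70 + 100 + 5 = 175 deg
  cos(175 deg) = -0.9962, sin(175 deg) = 0.0872
  joint[3] = (0.2960, 7.1478) + 10 * (-0.9962, 0.0872) = (0.2960 + -9.9619, 7.1478 + 0.8716) = (-9.6660, 8.0194)
End effector: (-9.6660, 8.0194)

Answer: -9.6660 8.0194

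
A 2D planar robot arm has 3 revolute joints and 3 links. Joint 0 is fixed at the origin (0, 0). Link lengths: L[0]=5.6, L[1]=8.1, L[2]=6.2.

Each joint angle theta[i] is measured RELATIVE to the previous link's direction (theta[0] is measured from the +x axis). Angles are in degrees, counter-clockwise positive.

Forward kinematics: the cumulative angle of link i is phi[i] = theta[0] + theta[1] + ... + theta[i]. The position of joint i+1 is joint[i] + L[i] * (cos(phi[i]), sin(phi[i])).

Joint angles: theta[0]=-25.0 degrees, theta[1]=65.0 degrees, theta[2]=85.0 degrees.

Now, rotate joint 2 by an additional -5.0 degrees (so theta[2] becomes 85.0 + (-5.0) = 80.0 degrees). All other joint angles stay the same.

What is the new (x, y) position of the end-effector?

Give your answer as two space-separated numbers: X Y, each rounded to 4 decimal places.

joint[0] = (0.0000, 0.0000)  (base)
link 0: phi[0] = -25 = -25 deg
  cos(-25 deg) = 0.9063, sin(-25 deg) = -0.4226
  joint[1] = (0.0000, 0.0000) + 5.6 * (0.9063, -0.4226) = (0.0000 + 5.0753, 0.0000 + -2.3667) = (5.0753, -2.3667)
link 1: phi[1] = -25 + 65 = 40 deg
  cos(40 deg) = 0.7660, sin(40 deg) = 0.6428
  joint[2] = (5.0753, -2.3667) + 8.1 * (0.7660, 0.6428) = (5.0753 + 6.2050, -2.3667 + 5.2066) = (11.2803, 2.8399)
link 2: phi[2] = -25 + 65 + 80 = 120 deg
  cos(120 deg) = -0.5000, sin(120 deg) = 0.8660
  joint[3] = (11.2803, 2.8399) + 6.2 * (-0.5000, 0.8660) = (11.2803 + -3.1000, 2.8399 + 5.3694) = (8.1803, 8.2093)
End effector: (8.1803, 8.2093)

Answer: 8.1803 8.2093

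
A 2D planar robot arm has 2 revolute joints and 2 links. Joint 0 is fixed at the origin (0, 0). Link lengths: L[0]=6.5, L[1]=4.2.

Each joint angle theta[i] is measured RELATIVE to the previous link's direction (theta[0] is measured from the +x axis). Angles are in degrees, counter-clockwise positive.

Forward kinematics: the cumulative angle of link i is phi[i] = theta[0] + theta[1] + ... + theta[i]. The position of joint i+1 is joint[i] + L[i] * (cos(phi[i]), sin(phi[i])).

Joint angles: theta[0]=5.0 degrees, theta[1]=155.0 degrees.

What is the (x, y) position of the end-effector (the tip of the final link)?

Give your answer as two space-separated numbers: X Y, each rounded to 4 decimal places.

joint[0] = (0.0000, 0.0000)  (base)
link 0: phi[0] = 5 = 5 deg
  cos(5 deg) = 0.9962, sin(5 deg) = 0.0872
  joint[1] = (0.0000, 0.0000) + 6.5 * (0.9962, 0.0872) = (0.0000 + 6.4753, 0.0000 + 0.5665) = (6.4753, 0.5665)
link 1: phi[1] = 5 + 155 = 160 deg
  cos(160 deg) = -0.9397, sin(160 deg) = 0.3420
  joint[2] = (6.4753, 0.5665) + 4.2 * (-0.9397, 0.3420) = (6.4753 + -3.9467, 0.5665 + 1.4365) = (2.5286, 2.0030)
End effector: (2.5286, 2.0030)

Answer: 2.5286 2.0030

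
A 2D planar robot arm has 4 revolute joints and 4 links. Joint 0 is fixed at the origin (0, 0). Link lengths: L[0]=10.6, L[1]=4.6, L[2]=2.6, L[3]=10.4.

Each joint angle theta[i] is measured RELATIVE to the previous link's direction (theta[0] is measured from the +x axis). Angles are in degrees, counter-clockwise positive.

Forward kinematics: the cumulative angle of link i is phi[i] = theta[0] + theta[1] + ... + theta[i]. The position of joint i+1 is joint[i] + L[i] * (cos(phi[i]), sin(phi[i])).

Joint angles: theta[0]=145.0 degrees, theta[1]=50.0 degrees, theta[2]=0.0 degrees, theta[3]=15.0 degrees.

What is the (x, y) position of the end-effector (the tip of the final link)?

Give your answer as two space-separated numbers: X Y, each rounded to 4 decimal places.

joint[0] = (0.0000, 0.0000)  (base)
link 0: phi[0] = 145 = 145 deg
  cos(145 deg) = -0.8192, sin(145 deg) = 0.5736
  joint[1] = (0.0000, 0.0000) + 10.6 * (-0.8192, 0.5736) = (0.0000 + -8.6830, 0.0000 + 6.0799) = (-8.6830, 6.0799)
link 1: phi[1] = 145 + 50 = 195 deg
  cos(195 deg) = -0.9659, sin(195 deg) = -0.2588
  joint[2] = (-8.6830, 6.0799) + 4.6 * (-0.9659, -0.2588) = (-8.6830 + -4.4433, 6.0799 + -1.1906) = (-13.1263, 4.8893)
link 2: phi[2] = 145 + 50 + 0 = 195 deg
  cos(195 deg) = -0.9659, sin(195 deg) = -0.2588
  joint[3] = (-13.1263, 4.8893) + 2.6 * (-0.9659, -0.2588) = (-13.1263 + -2.5114, 4.8893 + -0.6729) = (-15.6377, 4.2164)
link 3: phi[3] = 145 + 50 + 0 + 15 = 210 deg
  cos(210 deg) = -0.8660, sin(210 deg) = -0.5000
  joint[4] = (-15.6377, 4.2164) + 10.4 * (-0.8660, -0.5000) = (-15.6377 + -9.0067, 4.2164 + -5.2000) = (-24.6443, -0.9836)
End effector: (-24.6443, -0.9836)

Answer: -24.6443 -0.9836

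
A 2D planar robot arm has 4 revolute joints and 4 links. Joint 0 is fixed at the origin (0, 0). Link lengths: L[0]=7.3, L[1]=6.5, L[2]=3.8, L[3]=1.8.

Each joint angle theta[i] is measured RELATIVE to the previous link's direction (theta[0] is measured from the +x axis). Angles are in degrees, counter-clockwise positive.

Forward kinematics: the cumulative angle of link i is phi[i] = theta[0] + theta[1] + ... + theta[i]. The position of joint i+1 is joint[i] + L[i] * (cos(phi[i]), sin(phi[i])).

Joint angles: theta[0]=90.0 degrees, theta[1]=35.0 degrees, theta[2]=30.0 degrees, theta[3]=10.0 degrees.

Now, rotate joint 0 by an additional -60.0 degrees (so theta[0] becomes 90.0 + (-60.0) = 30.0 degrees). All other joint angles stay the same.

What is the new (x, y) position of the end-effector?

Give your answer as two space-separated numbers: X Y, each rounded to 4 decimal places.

Answer: 8.2719 15.0652

Derivation:
joint[0] = (0.0000, 0.0000)  (base)
link 0: phi[0] = 30 = 30 deg
  cos(30 deg) = 0.8660, sin(30 deg) = 0.5000
  joint[1] = (0.0000, 0.0000) + 7.3 * (0.8660, 0.5000) = (0.0000 + 6.3220, 0.0000 + 3.6500) = (6.3220, 3.6500)
link 1: phi[1] = 30 + 35 = 65 deg
  cos(65 deg) = 0.4226, sin(65 deg) = 0.9063
  joint[2] = (6.3220, 3.6500) + 6.5 * (0.4226, 0.9063) = (6.3220 + 2.7470, 3.6500 + 5.8910) = (9.0690, 9.5410)
link 2: phi[2] = 30 + 35 + 30 = 95 deg
  cos(95 deg) = -0.0872, sin(95 deg) = 0.9962
  joint[3] = (9.0690, 9.5410) + 3.8 * (-0.0872, 0.9962) = (9.0690 + -0.3312, 9.5410 + 3.7855) = (8.7378, 13.3265)
link 3: phi[3] = 30 + 35 + 30 + 10 = 105 deg
  cos(105 deg) = -0.2588, sin(105 deg) = 0.9659
  joint[4] = (8.7378, 13.3265) + 1.8 * (-0.2588, 0.9659) = (8.7378 + -0.4659, 13.3265 + 1.7387) = (8.2719, 15.0652)
End effector: (8.2719, 15.0652)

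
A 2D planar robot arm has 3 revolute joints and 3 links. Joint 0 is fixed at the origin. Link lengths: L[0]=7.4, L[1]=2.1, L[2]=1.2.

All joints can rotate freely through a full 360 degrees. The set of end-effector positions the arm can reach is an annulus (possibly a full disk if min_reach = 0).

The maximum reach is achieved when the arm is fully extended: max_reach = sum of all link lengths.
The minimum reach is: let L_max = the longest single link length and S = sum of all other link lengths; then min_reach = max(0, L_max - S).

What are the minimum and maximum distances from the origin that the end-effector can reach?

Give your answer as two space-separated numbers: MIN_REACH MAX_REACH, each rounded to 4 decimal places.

Answer: 4.1000 10.7000

Derivation:
Link lengths: [7.4, 2.1, 1.2]
max_reach = 7.4 + 2.1 + 1.2 = 10.7
L_max = max([7.4, 2.1, 1.2]) = 7.4
S (sum of others) = 10.7 - 7.4 = 3.3
min_reach = max(0, 7.4 - 3.3) = max(0, 4.1) = 4.1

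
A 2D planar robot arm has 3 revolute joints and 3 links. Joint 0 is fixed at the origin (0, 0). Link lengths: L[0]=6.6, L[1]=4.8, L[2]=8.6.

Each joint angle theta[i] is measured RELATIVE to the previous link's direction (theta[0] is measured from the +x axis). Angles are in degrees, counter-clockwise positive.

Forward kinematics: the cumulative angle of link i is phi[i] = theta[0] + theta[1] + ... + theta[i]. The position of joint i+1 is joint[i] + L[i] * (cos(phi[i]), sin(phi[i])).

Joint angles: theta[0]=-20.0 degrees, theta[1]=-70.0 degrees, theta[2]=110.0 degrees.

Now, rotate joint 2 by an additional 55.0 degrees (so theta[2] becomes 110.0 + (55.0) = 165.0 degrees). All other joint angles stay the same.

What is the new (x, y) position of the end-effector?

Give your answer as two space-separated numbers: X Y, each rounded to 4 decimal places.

joint[0] = (0.0000, 0.0000)  (base)
link 0: phi[0] = -20 = -20 deg
  cos(-20 deg) = 0.9397, sin(-20 deg) = -0.3420
  joint[1] = (0.0000, 0.0000) + 6.6 * (0.9397, -0.3420) = (0.0000 + 6.2020, 0.0000 + -2.2573) = (6.2020, -2.2573)
link 1: phi[1] = -20 + -70 = -90 deg
  cos(-90 deg) = 0.0000, sin(-90 deg) = -1.0000
  joint[2] = (6.2020, -2.2573) + 4.8 * (0.0000, -1.0000) = (6.2020 + 0.0000, -2.2573 + -4.8000) = (6.2020, -7.0573)
link 2: phi[2] = -20 + -70 + 165 = 75 deg
  cos(75 deg) = 0.2588, sin(75 deg) = 0.9659
  joint[3] = (6.2020, -7.0573) + 8.6 * (0.2588, 0.9659) = (6.2020 + 2.2258, -7.0573 + 8.3070) = (8.4278, 1.2496)
End effector: (8.4278, 1.2496)

Answer: 8.4278 1.2496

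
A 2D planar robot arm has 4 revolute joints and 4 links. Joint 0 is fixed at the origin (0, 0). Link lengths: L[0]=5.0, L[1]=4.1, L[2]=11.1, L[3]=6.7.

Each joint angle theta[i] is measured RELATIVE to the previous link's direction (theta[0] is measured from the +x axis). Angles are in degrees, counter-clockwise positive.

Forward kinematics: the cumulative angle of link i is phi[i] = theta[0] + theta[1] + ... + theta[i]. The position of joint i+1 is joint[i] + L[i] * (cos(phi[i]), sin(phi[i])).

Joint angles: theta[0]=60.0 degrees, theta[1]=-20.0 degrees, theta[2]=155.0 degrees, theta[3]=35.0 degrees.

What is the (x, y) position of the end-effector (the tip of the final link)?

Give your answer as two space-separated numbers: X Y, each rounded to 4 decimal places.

joint[0] = (0.0000, 0.0000)  (base)
link 0: phi[0] = 60 = 60 deg
  cos(60 deg) = 0.5000, sin(60 deg) = 0.8660
  joint[1] = (0.0000, 0.0000) + 5 * (0.5000, 0.8660) = (0.0000 + 2.5000, 0.0000 + 4.3301) = (2.5000, 4.3301)
link 1: phi[1] = 60 + -20 = 40 deg
  cos(40 deg) = 0.7660, sin(40 deg) = 0.6428
  joint[2] = (2.5000, 4.3301) + 4.1 * (0.7660, 0.6428) = (2.5000 + 3.1408, 4.3301 + 2.6354) = (5.6408, 6.9656)
link 2: phi[2] = 60 + -20 + 155 = 195 deg
  cos(195 deg) = -0.9659, sin(195 deg) = -0.2588
  joint[3] = (5.6408, 6.9656) + 11.1 * (-0.9659, -0.2588) = (5.6408 + -10.7218, 6.9656 + -2.8729) = (-5.0810, 4.0927)
link 3: phi[3] = 60 + -20 + 155 + 35 = 230 deg
  cos(230 deg) = -0.6428, sin(230 deg) = -0.7660
  joint[4] = (-5.0810, 4.0927) + 6.7 * (-0.6428, -0.7660) = (-5.0810 + -4.3067, 4.0927 + -5.1325) = (-9.3877, -1.0398)
End effector: (-9.3877, -1.0398)

Answer: -9.3877 -1.0398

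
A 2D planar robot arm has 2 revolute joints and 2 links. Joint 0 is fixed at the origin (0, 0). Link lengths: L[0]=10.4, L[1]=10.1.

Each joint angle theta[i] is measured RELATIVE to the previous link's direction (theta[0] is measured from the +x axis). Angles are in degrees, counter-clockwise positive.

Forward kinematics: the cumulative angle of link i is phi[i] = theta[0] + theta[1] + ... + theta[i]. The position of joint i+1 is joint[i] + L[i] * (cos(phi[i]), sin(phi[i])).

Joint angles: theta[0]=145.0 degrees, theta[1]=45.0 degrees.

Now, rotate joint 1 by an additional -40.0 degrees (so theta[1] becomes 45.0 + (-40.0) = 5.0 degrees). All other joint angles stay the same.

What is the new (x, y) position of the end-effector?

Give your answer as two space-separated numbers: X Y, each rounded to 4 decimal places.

joint[0] = (0.0000, 0.0000)  (base)
link 0: phi[0] = 145 = 145 deg
  cos(145 deg) = -0.8192, sin(145 deg) = 0.5736
  joint[1] = (0.0000, 0.0000) + 10.4 * (-0.8192, 0.5736) = (0.0000 + -8.5192, 0.0000 + 5.9652) = (-8.5192, 5.9652)
link 1: phi[1] = 145 + 5 = 150 deg
  cos(150 deg) = -0.8660, sin(150 deg) = 0.5000
  joint[2] = (-8.5192, 5.9652) + 10.1 * (-0.8660, 0.5000) = (-8.5192 + -8.7469, 5.9652 + 5.0500) = (-17.2660, 11.0152)
End effector: (-17.2660, 11.0152)

Answer: -17.2660 11.0152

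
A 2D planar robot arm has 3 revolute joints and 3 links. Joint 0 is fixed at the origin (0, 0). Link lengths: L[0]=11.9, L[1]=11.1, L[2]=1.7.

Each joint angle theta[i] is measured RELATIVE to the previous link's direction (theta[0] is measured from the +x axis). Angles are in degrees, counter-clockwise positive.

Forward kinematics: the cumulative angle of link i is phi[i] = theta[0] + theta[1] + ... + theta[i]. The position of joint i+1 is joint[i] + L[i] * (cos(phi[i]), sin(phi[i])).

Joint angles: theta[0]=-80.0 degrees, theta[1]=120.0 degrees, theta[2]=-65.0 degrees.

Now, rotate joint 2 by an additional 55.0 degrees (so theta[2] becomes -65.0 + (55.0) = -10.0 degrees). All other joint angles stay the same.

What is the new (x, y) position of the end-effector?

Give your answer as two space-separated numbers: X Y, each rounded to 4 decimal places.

joint[0] = (0.0000, 0.0000)  (base)
link 0: phi[0] = -80 = -80 deg
  cos(-80 deg) = 0.1736, sin(-80 deg) = -0.9848
  joint[1] = (0.0000, 0.0000) + 11.9 * (0.1736, -0.9848) = (0.0000 + 2.0664, 0.0000 + -11.7192) = (2.0664, -11.7192)
link 1: phi[1] = -80 + 120 = 40 deg
  cos(40 deg) = 0.7660, sin(40 deg) = 0.6428
  joint[2] = (2.0664, -11.7192) + 11.1 * (0.7660, 0.6428) = (2.0664 + 8.5031, -11.7192 + 7.1349) = (10.5695, -4.5843)
link 2: phi[2] = -80 + 120 + -10 = 30 deg
  cos(30 deg) = 0.8660, sin(30 deg) = 0.5000
  joint[3] = (10.5695, -4.5843) + 1.7 * (0.8660, 0.5000) = (10.5695 + 1.4722, -4.5843 + 0.8500) = (12.0417, -3.7343)
End effector: (12.0417, -3.7343)

Answer: 12.0417 -3.7343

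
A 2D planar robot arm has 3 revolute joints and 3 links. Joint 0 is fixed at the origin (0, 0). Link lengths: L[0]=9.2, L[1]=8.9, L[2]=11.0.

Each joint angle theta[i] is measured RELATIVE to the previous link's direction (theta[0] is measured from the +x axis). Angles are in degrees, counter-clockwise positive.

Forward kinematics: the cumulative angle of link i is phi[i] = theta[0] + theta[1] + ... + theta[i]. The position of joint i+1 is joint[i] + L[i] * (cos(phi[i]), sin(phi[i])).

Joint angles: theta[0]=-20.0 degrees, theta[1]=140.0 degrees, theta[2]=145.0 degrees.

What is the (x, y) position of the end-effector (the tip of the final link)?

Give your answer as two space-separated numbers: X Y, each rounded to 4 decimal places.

Answer: 3.2365 -6.3971

Derivation:
joint[0] = (0.0000, 0.0000)  (base)
link 0: phi[0] = -20 = -20 deg
  cos(-20 deg) = 0.9397, sin(-20 deg) = -0.3420
  joint[1] = (0.0000, 0.0000) + 9.2 * (0.9397, -0.3420) = (0.0000 + 8.6452, 0.0000 + -3.1466) = (8.6452, -3.1466)
link 1: phi[1] = -20 + 140 = 120 deg
  cos(120 deg) = -0.5000, sin(120 deg) = 0.8660
  joint[2] = (8.6452, -3.1466) + 8.9 * (-0.5000, 0.8660) = (8.6452 + -4.4500, -3.1466 + 7.7076) = (4.1952, 4.5610)
link 2: phi[2] = -20 + 140 + 145 = 265 deg
  cos(265 deg) = -0.0872, sin(265 deg) = -0.9962
  joint[3] = (4.1952, 4.5610) + 11 * (-0.0872, -0.9962) = (4.1952 + -0.9587, 4.5610 + -10.9581) = (3.2365, -6.3971)
End effector: (3.2365, -6.3971)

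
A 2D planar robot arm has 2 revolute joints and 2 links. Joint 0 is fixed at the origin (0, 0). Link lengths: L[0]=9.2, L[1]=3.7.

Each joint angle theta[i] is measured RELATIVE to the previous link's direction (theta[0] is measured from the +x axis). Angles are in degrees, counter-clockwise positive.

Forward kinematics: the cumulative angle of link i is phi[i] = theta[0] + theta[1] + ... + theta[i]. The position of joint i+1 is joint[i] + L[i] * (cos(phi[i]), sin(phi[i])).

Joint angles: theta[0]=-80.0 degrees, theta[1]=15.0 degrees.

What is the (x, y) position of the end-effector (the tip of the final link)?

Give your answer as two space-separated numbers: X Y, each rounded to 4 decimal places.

joint[0] = (0.0000, 0.0000)  (base)
link 0: phi[0] = -80 = -80 deg
  cos(-80 deg) = 0.1736, sin(-80 deg) = -0.9848
  joint[1] = (0.0000, 0.0000) + 9.2 * (0.1736, -0.9848) = (0.0000 + 1.5976, 0.0000 + -9.0602) = (1.5976, -9.0602)
link 1: phi[1] = -80 + 15 = -65 deg
  cos(-65 deg) = 0.4226, sin(-65 deg) = -0.9063
  joint[2] = (1.5976, -9.0602) + 3.7 * (0.4226, -0.9063) = (1.5976 + 1.5637, -9.0602 + -3.3533) = (3.1613, -12.4136)
End effector: (3.1613, -12.4136)

Answer: 3.1613 -12.4136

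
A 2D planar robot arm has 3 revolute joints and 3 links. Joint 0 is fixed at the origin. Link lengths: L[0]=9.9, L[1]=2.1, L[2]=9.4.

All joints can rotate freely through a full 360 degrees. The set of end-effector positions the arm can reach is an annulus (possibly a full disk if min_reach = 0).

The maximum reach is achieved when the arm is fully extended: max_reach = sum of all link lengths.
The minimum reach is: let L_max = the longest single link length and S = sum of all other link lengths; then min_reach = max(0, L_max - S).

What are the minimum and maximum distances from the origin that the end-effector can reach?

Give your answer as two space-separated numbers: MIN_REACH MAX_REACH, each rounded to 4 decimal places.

Link lengths: [9.9, 2.1, 9.4]
max_reach = 9.9 + 2.1 + 9.4 = 21.4
L_max = max([9.9, 2.1, 9.4]) = 9.9
S (sum of others) = 21.4 - 9.9 = 11.5
min_reach = max(0, 9.9 - 11.5) = max(0, -1.6) = 0

Answer: 0.0000 21.4000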